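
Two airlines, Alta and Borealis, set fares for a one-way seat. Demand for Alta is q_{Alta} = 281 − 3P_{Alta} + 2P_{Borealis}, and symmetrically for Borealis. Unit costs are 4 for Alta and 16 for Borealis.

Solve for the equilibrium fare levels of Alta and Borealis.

Alta's profit: π = (P_{Alta} − 4)(281 − 3P_{Alta} + 2P_{Borealis}).
∂π/∂P_{Alta} = 293 − 6P_{Alta} + 2P_{Borealis} = 0 ⇒ P_{Alta} = 293/6 + (1/3)P_{Borealis}.
Similarly P_{Borealis} = 329/6 + (1/3)P_{Alta}.
Solving the two reaction functions simultaneously: (1 − (1/3)(1/3))P_{Alta} = 293/6 + (1/3)·(329/6), so (8/9)P_{Alta} = 604/9 and P_{Alta} = 75.5.
Then P_{Borealis} = 329/6 + (1/3)·75.5 = 80.

75.5, 80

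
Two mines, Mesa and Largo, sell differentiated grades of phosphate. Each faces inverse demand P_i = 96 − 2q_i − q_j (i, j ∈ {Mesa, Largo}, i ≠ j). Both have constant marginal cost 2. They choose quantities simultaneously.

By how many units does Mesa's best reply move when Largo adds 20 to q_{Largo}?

-5

Mine Mesa's profit: π = q_{Mesa}(96 − 2q_{Mesa} − q_{Largo}) − 2q_{Mesa}.
∂π/∂q_{Mesa} = 94 − 4q_{Mesa} − q_{Largo} = 0 ⇒ q_{Mesa} = 23.5 − 0.25q_{Largo}.
The reaction-function slope is −0.25, so a 20-unit rise in q_{Largo} moves q_{Mesa} by −0.25 × 20 = −5. Mesa's best response falls — the actions are strategic substitutes.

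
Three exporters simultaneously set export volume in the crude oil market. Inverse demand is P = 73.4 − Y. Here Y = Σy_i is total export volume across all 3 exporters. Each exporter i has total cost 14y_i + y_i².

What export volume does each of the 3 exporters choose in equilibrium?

9.9

A representative exporter's profit is π_i = y_i(73.4 − Y) − 14y_i − y_i², with Y = y_i + Σ_{j≠i} y_j.
First-order condition: 59.4 − 4y_i − Σ_{j≠i} y_j = 0.
Imposing symmetry (y_j = y for all j) turns Σ_{j≠i} y_j into 2y, so 59.4 = 6y and y = 9.9.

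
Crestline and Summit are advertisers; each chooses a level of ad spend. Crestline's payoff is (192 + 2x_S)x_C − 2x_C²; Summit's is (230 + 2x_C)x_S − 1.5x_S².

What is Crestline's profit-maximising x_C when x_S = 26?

Expanding Crestline's payoff: 192x_C + 2x_Sx_C − 2x_C².
∂π/∂x_C = 192 + 2x_S − 4x_C = 0, so x_C = 48 + 0.5x_S.
At x_S = 26: x_C = 48 + 0.5·26 = 61.

61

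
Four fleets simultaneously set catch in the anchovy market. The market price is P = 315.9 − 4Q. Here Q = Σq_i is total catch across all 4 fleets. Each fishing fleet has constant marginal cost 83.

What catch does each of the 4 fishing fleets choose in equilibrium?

A representative fishing fleet's profit is π_i = q_i(315.9 − 4Q) − 83q_i, with Q = q_i + Σ_{j≠i} q_j.
First-order condition: 232.9 − 8q_i − 4Σ_{j≠i} q_j = 0.
Imposing symmetry (q_j = q for all j) turns Σ_{j≠i} q_j into 3q, so 232.9 = 20q and q = 11.645.

11.645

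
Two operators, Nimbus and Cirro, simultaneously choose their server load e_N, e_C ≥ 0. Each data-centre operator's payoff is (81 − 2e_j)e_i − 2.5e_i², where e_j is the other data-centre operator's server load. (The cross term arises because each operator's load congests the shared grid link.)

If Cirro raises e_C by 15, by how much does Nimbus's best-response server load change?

Nimbus's payoff is (81 − 2e_C)e_N − 2.5e_N².
∂π/∂e_N = 81 − 2e_C − 5e_N = 0, so e_N = 16.2 − 0.4e_C.
The reaction-function slope is −0.4, so a 15-unit rise in e_C moves e_N by −0.4 × 15 = −6. Nimbus's best response falls — the actions are strategic substitutes.

-6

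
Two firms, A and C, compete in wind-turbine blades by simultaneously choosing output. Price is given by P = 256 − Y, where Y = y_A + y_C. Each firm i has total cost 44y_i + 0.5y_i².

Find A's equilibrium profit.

Firm A's profit: π = y_A(256 − (y_A + y_C)) − 44y_A − 0.5y_A².
∂π/∂y_A = 212 − 3y_A − y_C = 0, so y_A = 212/3 − (1/3)y_C.
Setting y_A = y_C in the reaction function: y_A = 212/3 − (1/3)y_A, so y_A = (212/3) / (4/3) = 53.
Price P = 256 − 106 = 150.
A's profit: (150 − 44)·53 − 0.5(53)² = 4213.5.

4213.5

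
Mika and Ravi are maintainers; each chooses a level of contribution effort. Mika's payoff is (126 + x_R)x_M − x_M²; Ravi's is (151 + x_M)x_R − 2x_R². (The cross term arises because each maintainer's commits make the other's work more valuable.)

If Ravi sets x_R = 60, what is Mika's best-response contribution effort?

93

Expanding Mika's payoff: 126x_M + x_Rx_M − x_M².
∂π/∂x_M = 126 + x_R − 2x_M = 0, so x_M = 63 + 0.5x_R.
At x_R = 60: x_M = 63 + 0.5·60 = 93.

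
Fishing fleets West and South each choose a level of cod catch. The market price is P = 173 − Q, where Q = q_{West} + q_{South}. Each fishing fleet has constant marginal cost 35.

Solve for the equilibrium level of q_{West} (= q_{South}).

46

Fishing fleet West's profit: π = q_{West}(173 − (q_{West} + q_{South})) − 35q_{West}.
∂π/∂q_{West} = 138 − 2q_{West} − q_{South} = 0, so q_{West} = 69 − 0.5q_{South}.
Setting q_{West} = q_{South} in the reaction function: q_{West} = 69 − 0.5q_{West}, so q_{West} = 69 / 1.5 = 46.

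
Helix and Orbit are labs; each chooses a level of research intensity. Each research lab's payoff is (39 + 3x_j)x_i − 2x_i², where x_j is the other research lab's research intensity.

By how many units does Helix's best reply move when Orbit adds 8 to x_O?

Helix's payoff is (39 + 3x_O)x_H − 2x_H².
∂π/∂x_H = 39 + 3x_O − 4x_H = 0, so x_H = 9.75 + 0.75x_O.
The reaction-function slope is 0.75, so an 8-unit rise in x_O moves x_H by 0.75 × 8 = 6. Helix's best response rises — the actions are strategic complements.

6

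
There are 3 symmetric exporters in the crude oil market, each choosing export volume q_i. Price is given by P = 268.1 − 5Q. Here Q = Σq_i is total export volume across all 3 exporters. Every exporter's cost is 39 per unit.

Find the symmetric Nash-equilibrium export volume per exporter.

A representative exporter's profit is π_i = q_i(268.1 − 5Q) − 39q_i, with Q = q_i + Σ_{j≠i} q_j.
First-order condition: 229.1 − 10q_i − 5Σ_{j≠i} q_j = 0.
With identical exporters, set every q_j = q: then 229.1 − 10q − 10q = 0, i.e. q = 229.1/20 = 11.455.

11.455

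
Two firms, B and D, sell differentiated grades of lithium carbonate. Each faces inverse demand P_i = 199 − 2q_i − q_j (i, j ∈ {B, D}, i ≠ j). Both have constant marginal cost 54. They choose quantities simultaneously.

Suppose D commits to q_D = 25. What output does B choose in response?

30

Firm B's profit: π = q_B(199 − 2q_B − q_D) − 54q_B.
∂π/∂q_B = 145 − 4q_B − q_D = 0 ⇒ q_B = 36.25 − 0.25q_D.
At q_D = 25: q_B = 36.25 − 0.25·25 = 30.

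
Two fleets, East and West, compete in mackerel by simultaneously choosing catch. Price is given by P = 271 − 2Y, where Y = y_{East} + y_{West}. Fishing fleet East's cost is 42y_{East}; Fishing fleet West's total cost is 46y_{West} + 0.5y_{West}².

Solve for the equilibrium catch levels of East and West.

Fishing fleet East's profit: π = y_{East}(271 − 2(y_{East} + y_{West})) − 42y_{East}.
∂π/∂y_{East} = 229 − 4y_{East} − 2y_{West} = 0, so y_{East} = 57.25 − 0.5y_{West}.
For West: ∂π/∂y_{West} = 225 − 5y_{West} − 2y_{East} = 0 ⇒ y_{West} = 45 − 0.4y_{East}.
Substituting the second reaction function into the first: y_{East} = 57.25 − 0.5(45 − 0.4y_{East}), which gives 0.8y_{East} = 34.75 ⇒ y_{East} = 43.4375.
Then y_{West} = 45 − 0.4·43.4375 = 27.625.

43.4375, 27.625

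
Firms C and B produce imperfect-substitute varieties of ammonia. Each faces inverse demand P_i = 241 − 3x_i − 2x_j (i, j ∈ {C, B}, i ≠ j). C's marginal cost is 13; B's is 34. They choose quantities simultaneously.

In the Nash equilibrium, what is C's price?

102.4375

Firm C's profit: π = x_C(241 − 3x_C − 2x_B) − 13x_C.
∂π/∂x_C = 228 − 6x_C − 2x_B = 0 ⇒ x_C = 38 − (1/3)x_B.
Similarly x_B = 34.5 − (1/3)x_C.
Plugging x_B into C's best response: x_C = 38 − (1/3)(34.5 − (1/3)x_C) ⇒ (8/9)x_C = 26.5, so x_C = 29.8125.
Then x_B = 34.5 − (1/3)·29.8125 = 24.5625.
P_C = 241 − 3·29.8125 − 2·24.5625 = 102.4375.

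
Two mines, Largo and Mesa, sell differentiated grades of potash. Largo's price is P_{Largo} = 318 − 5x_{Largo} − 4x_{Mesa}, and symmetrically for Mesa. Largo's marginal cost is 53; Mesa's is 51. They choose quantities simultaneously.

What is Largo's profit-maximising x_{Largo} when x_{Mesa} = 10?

22.5

Mine Largo's profit: π = x_{Largo}(318 − 5x_{Largo} − 4x_{Mesa}) − 53x_{Largo}.
∂π/∂x_{Largo} = 265 − 10x_{Largo} − 4x_{Mesa} = 0 ⇒ x_{Largo} = 26.5 − 0.4x_{Mesa}.
At x_{Mesa} = 10: x_{Largo} = 26.5 − 0.4·10 = 22.5.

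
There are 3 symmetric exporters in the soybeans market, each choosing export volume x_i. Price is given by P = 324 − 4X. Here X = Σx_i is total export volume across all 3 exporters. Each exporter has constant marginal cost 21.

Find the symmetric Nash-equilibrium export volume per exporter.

18.9375

A representative exporter's profit is π_i = x_i(324 − 4X) − 21x_i, with X = x_i + Σ_{j≠i} x_j.
First-order condition: 303 − 8x_i − 4Σ_{j≠i} x_j = 0.
In a symmetric equilibrium every exporter chooses the same x, so Σ_{j≠i} x_j = 2x. The condition becomes 303 − 16x = 0, giving x = 303/16 = 18.9375.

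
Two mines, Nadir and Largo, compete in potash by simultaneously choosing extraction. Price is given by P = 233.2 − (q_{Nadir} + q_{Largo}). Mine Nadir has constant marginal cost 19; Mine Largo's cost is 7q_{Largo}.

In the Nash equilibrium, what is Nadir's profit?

Mine Nadir's profit: π = q_{Nadir}(233.2 − (q_{Nadir} + q_{Largo})) − 19q_{Nadir}.
∂π/∂q_{Nadir} = 214.2 − 2q_{Nadir} − q_{Largo} = 0, so q_{Nadir} = 107.1 − 0.5q_{Largo}.
By the same steps for Largo: q_{Largo} = 113.1 − 0.5q_{Nadir}.
Solving the two reaction functions simultaneously: (1 − (−0.5)(−0.5))q_{Nadir} = 107.1 − 0.5·113.1, so 0.75q_{Nadir} = 50.55 and q_{Nadir} = 67.4.
Then q_{Largo} = 113.1 − 0.5·67.4 = 79.4.
Price P = 233.2 − 146.8 = 86.4.
Nadir's profit: (86.4 − 19)·67.4 = 4542.76.

4542.76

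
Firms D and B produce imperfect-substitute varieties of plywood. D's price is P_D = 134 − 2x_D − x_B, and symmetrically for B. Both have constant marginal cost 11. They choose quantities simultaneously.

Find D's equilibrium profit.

Firm D's profit: π = x_D(134 − 2x_D − x_B) − 11x_D.
∂π/∂x_D = 123 − 4x_D − x_B = 0 ⇒ x_D = 30.75 − 0.25x_B.
Setting x_D = x_B in the reaction function: x_D = 30.75 − 0.25x_D, so x_D = 30.75 / 1.25 = 24.6.
P_D = 134 − 2·24.6 − 24.6 = 60.2.
Profit = (60.2 − 11)·24.6 = 1210.32.

1210.32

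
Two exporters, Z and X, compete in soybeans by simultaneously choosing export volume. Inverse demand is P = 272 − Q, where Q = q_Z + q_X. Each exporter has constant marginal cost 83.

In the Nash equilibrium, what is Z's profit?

Exporter Z's profit: π = q_Z(272 − (q_Z + q_X)) − 83q_Z.
∂π/∂q_Z = 189 − 2q_Z − q_X = 0, so q_Z = 94.5 − 0.5q_X.
Setting q_Z = q_X in the reaction function: q_Z = 94.5 − 0.5q_Z, so q_Z = 94.5 / 1.5 = 63.
Price P = 272 − 126 = 146.
Z's profit: (146 − 83)·63 = 3969.

3969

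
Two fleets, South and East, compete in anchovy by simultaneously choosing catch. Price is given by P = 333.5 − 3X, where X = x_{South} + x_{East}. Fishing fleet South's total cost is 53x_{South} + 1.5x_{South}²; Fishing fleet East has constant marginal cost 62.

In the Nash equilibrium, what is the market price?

Fishing fleet South's profit: π = x_{South}(333.5 − 3(x_{South} + x_{East})) − 53x_{South} − 1.5x_{South}².
∂π/∂x_{South} = 280.5 − 9x_{South} − 3x_{East} = 0, so x_{South} = 187/6 − (1/3)x_{East}.
For East: ∂π/∂x_{East} = 271.5 − 6x_{East} − 3x_{South} = 0 ⇒ x_{East} = 45.25 − 0.5x_{South}.
Plugging x_{East} into South's best response: x_{South} = 187/6 − (1/3)(45.25 − 0.5x_{South}) ⇒ (5/6)x_{South} = 193/12, so x_{South} = 19.3.
Then x_{East} = 45.25 − 0.5·19.3 = 35.6.
Equilibrium price: P = 333.5 − 3·54.9 = 168.8.

168.8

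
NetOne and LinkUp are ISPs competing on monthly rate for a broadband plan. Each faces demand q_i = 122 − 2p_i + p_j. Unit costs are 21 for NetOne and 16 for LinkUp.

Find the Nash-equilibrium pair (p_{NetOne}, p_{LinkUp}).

NetOne's profit: π = (p_{NetOne} − 21)(122 − 2p_{NetOne} + p_{LinkUp}).
∂π/∂p_{NetOne} = 164 − 4p_{NetOne} + p_{LinkUp} = 0 ⇒ p_{NetOne} = 41 + 0.25p_{LinkUp}.
Similarly p_{LinkUp} = 38.5 + 0.25p_{NetOne}.
Substituting the second reaction function into the first: p_{NetOne} = 41 + 0.25(38.5 + 0.25p_{NetOne}), which gives 0.9375p_{NetOne} = 50.625 ⇒ p_{NetOne} = 54.
Then p_{LinkUp} = 38.5 + 0.25·54 = 52.

54, 52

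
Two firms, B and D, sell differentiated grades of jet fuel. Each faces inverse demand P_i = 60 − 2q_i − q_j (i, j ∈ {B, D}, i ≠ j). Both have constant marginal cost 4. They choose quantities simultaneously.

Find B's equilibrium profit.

Firm B's profit: π = q_B(60 − 2q_B − q_D) − 4q_B.
∂π/∂q_B = 56 − 4q_B − q_D = 0 ⇒ q_B = 14 − 0.25q_D.
Setting q_B = q_D in the reaction function: q_B = 14 − 0.25q_B, so q_B = 14 / 1.25 = 11.2.
P_B = 60 − 2·11.2 − 11.2 = 26.4.
Profit = (26.4 − 4)·11.2 = 250.88.

250.88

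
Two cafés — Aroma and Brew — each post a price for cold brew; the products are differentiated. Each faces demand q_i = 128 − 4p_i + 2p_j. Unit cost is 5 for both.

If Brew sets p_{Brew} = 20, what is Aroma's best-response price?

23.5

Aroma's profit: π = (p_{Aroma} − 5)(128 − 4p_{Aroma} + 2p_{Brew}).
∂π/∂p_{Aroma} = 148 − 8p_{Aroma} + 2p_{Brew} = 0 ⇒ p_{Aroma} = 18.5 + 0.25p_{Brew}.
At p_{Brew} = 20: p_{Aroma} = 18.5 + 0.25·20 = 23.5.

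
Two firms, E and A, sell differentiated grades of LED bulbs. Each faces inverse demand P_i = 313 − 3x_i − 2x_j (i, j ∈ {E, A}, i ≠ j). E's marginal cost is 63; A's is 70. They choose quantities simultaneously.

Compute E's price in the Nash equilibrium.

Firm E's profit: π = x_E(313 − 3x_E − 2x_A) − 63x_E.
∂π/∂x_E = 250 − 6x_E − 2x_A = 0 ⇒ x_E = 125/3 − (1/3)x_A.
Similarly x_A = 40.5 − (1/3)x_E.
Substituting the second reaction function into the first: x_E = 125/3 − (1/3)(40.5 − (1/3)x_E), which gives (8/9)x_E = 169/6 ⇒ x_E = 31.6875.
Then x_A = 40.5 − (1/3)·31.6875 = 29.9375.
P_E = 313 − 3·31.6875 − 2·29.9375 = 158.0625.

158.0625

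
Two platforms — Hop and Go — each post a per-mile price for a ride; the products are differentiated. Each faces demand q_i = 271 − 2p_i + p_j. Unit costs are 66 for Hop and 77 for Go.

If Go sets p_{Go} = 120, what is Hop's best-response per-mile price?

Hop's profit: π = (p_{Hop} − 66)(271 − 2p_{Hop} + p_{Go}).
∂π/∂p_{Hop} = 403 − 4p_{Hop} + p_{Go} = 0 ⇒ p_{Hop} = 100.75 + 0.25p_{Go}.
At p_{Go} = 120: p_{Hop} = 100.75 + 0.25·120 = 130.75.

130.75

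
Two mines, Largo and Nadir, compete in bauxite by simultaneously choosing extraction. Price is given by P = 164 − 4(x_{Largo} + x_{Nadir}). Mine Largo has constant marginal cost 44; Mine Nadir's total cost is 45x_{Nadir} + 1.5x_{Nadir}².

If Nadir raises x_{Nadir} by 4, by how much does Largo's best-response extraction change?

-2

Mine Largo's profit: π = x_{Largo}(164 − 4(x_{Largo} + x_{Nadir})) − 44x_{Largo}.
∂π/∂x_{Largo} = 120 − 8x_{Largo} − 4x_{Nadir} = 0, so x_{Largo} = 15 − 0.5x_{Nadir}.
The reaction-function slope is −0.5, so a 4-unit rise in x_{Nadir} moves x_{Largo} by −0.5 × 4 = −2. Largo's best response falls — the actions are strategic substitutes.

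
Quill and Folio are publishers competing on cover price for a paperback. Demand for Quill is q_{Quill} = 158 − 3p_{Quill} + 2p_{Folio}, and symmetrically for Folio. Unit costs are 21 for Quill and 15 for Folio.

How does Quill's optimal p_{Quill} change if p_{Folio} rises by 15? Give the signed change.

Quill's profit: π = (p_{Quill} − 21)(158 − 3p_{Quill} + 2p_{Folio}).
∂π/∂p_{Quill} = 221 − 6p_{Quill} + 2p_{Folio} = 0 ⇒ p_{Quill} = 221/6 + (1/3)p_{Folio}.
The reaction-function slope is 1/3, so a 15-unit rise in p_{Folio} moves p_{Quill} by 1/3 × 15 = 5. Quill's best response rises — the actions are strategic complements.

5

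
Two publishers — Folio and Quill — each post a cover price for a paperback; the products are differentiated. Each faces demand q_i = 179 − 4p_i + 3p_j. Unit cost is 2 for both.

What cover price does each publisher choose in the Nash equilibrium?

37.4

Folio's profit: π = (p_{Folio} − 2)(179 − 4p_{Folio} + 3p_{Quill}).
∂π/∂p_{Folio} = 187 − 8p_{Folio} + 3p_{Quill} = 0 ⇒ p_{Folio} = 23.375 + 0.375p_{Quill}.
By symmetry p_{Quill} = p_{Folio}; substituting into the reaction function, 0.625p_{Folio} = 23.375 and p_{Folio} = 37.4.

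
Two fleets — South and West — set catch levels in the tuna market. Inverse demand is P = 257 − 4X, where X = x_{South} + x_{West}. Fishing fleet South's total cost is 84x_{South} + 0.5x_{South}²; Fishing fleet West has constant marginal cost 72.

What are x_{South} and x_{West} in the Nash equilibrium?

11.5, 17.375

Fishing fleet South's profit: π = x_{South}(257 − 4(x_{South} + x_{West})) − 84x_{South} − 0.5x_{South}².
∂π/∂x_{South} = 173 − 9x_{South} − 4x_{West} = 0, so x_{South} = 173/9 − (4/9)x_{West}.
For West: ∂π/∂x_{West} = 185 − 8x_{West} − 4x_{South} = 0 ⇒ x_{West} = 23.125 − 0.5x_{South}.
Plugging x_{West} into South's best response: x_{South} = 173/9 − (4/9)(23.125 − 0.5x_{South}) ⇒ (7/9)x_{South} = 161/18, so x_{South} = 11.5.
Then x_{West} = 23.125 − 0.5·11.5 = 17.375.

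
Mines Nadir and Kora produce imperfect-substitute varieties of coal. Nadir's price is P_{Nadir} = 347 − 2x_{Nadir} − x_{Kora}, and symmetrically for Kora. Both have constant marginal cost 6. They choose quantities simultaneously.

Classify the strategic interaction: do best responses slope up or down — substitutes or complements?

Mine Nadir's profit: π = x_{Nadir}(347 − 2x_{Nadir} − x_{Kora}) − 6x_{Nadir}.
∂π/∂x_{Nadir} = 341 − 4x_{Nadir} − x_{Kora} = 0 ⇒ x_{Nadir} = 85.25 − 0.25x_{Kora}.
The best-response slope dx_{Nadir}/dx_{Kora} = −0.25 < 0: the reaction function is downward-sloping, so the choices are strategic substitutes.

strategic substitutes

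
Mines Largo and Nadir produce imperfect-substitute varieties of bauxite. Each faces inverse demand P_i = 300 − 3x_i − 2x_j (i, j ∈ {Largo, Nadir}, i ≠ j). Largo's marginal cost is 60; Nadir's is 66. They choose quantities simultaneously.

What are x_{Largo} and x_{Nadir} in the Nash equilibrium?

30.375, 28.875

Mine Largo's profit: π = x_{Largo}(300 − 3x_{Largo} − 2x_{Nadir}) − 60x_{Largo}.
∂π/∂x_{Largo} = 240 − 6x_{Largo} − 2x_{Nadir} = 0 ⇒ x_{Largo} = 40 − (1/3)x_{Nadir}.
Similarly x_{Nadir} = 39 − (1/3)x_{Largo}.
Substituting the second reaction function into the first: x_{Largo} = 40 − (1/3)(39 − (1/3)x_{Largo}), which gives (8/9)x_{Largo} = 27 ⇒ x_{Largo} = 30.375.
Then x_{Nadir} = 39 − (1/3)·30.375 = 28.875.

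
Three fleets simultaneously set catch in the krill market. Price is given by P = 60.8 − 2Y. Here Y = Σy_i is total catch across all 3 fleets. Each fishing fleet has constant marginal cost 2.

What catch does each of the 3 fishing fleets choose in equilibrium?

A representative fishing fleet's profit is π_i = y_i(60.8 − 2Y) − 2y_i, with Y = y_i + Σ_{j≠i} y_j.
First-order condition: 58.8 − 4y_i − 2Σ_{j≠i} y_j = 0.
In a symmetric equilibrium every fishing fleet chooses the same y, so Σ_{j≠i} y_j = 2y. The condition becomes 58.8 − 8y = 0, giving y = 58.8/8 = 7.35.

7.35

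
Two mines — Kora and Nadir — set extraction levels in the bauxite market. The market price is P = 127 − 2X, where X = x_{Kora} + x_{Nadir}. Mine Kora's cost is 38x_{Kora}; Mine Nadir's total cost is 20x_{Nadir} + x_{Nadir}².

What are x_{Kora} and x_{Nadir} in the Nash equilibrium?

Mine Kora's profit: π = x_{Kora}(127 − 2(x_{Kora} + x_{Nadir})) − 38x_{Kora}.
∂π/∂x_{Kora} = 89 − 4x_{Kora} − 2x_{Nadir} = 0, so x_{Kora} = 22.25 − 0.5x_{Nadir}.
For Nadir: ∂π/∂x_{Nadir} = 107 − 6x_{Nadir} − 2x_{Kora} = 0 ⇒ x_{Nadir} = 107/6 − (1/3)x_{Kora}.
Substituting the second reaction function into the first: x_{Kora} = 22.25 − 0.5(107/6 − (1/3)x_{Kora}), which gives (5/6)x_{Kora} = 40/3 ⇒ x_{Kora} = 16.
Then x_{Nadir} = 107/6 − (1/3)·16 = 12.5.

16, 12.5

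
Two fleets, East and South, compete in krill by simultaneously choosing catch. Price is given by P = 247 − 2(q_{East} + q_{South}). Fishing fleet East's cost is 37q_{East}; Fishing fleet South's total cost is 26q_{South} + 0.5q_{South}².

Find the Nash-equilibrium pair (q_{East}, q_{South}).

38, 29

Fishing fleet East's profit: π = q_{East}(247 − 2(q_{East} + q_{South})) − 37q_{East}.
∂π/∂q_{East} = 210 − 4q_{East} − 2q_{South} = 0, so q_{East} = 52.5 − 0.5q_{South}.
For South: ∂π/∂q_{South} = 221 − 5q_{South} − 2q_{East} = 0 ⇒ q_{South} = 44.2 − 0.4q_{East}.
Solving the two reaction functions simultaneously: (1 − (−0.5)(−0.4))q_{East} = 52.5 − 0.5·44.2, so 0.8q_{East} = 30.4 and q_{East} = 38.
Then q_{South} = 44.2 − 0.4·38 = 29.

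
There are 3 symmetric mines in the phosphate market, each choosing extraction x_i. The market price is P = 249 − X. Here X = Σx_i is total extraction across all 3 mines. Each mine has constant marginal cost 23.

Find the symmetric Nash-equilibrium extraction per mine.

A representative mine's profit is π_i = x_i(249 − X) − 23x_i, with X = x_i + Σ_{j≠i} x_j.
First-order condition: 226 − 2x_i − Σ_{j≠i} x_j = 0.
Imposing symmetry (x_j = x for all j) turns Σ_{j≠i} x_j into 2x, so 226 = 4x and x = 56.5.

56.5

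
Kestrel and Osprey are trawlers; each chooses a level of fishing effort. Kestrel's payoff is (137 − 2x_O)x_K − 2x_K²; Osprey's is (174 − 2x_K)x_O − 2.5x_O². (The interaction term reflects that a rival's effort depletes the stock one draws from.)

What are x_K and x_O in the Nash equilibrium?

21.0625, 26.375

Expanding Kestrel's payoff: 137x_K − 2x_Ox_K − 2x_K².
∂π/∂x_K = 137 − 2x_O − 4x_K = 0, so x_K = 34.25 − 0.5x_O.
Likewise for Osprey: x_O = 34.8 − 0.4x_K.
Plugging x_O into Kestrel's best response: x_K = 34.25 − 0.5(34.8 − 0.4x_K) ⇒ 0.8x_K = 16.85, so x_K = 21.0625.
Then x_O = 34.8 − 0.4·21.0625 = 26.375.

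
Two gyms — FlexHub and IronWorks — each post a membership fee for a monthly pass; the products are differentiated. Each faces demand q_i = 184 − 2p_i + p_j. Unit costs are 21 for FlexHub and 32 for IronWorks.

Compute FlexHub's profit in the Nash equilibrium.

FlexHub's profit: π = (p_{FlexHub} − 21)(184 − 2p_{FlexHub} + p_{IronWorks}).
∂π/∂p_{FlexHub} = 226 − 4p_{FlexHub} + p_{IronWorks} = 0 ⇒ p_{FlexHub} = 56.5 + 0.25p_{IronWorks}.
Similarly p_{IronWorks} = 62 + 0.25p_{FlexHub}.
Substituting the second reaction function into the first: p_{FlexHub} = 56.5 + 0.25(62 + 0.25p_{FlexHub}), which gives 0.9375p_{FlexHub} = 72 ⇒ p_{FlexHub} = 76.8.
Then p_{IronWorks} = 62 + 0.25·76.8 = 81.2.
q_{FlexHub} = 184 − 2·76.8 + 81.2 = 111.6.
Profit = (76.8 − 21)·111.6 = 6227.28.

6227.28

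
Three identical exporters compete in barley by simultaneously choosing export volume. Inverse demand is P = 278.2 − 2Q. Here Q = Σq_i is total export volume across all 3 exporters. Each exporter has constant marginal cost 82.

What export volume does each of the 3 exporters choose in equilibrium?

A representative exporter's profit is π_i = q_i(278.2 − 2Q) − 82q_i, with Q = q_i + Σ_{j≠i} q_j.
First-order condition: 196.2 − 4q_i − 2Σ_{j≠i} q_j = 0.
Imposing symmetry (q_j = q for all j) turns Σ_{j≠i} q_j into 2q, so 196.2 = 8q and q = 24.525.

24.525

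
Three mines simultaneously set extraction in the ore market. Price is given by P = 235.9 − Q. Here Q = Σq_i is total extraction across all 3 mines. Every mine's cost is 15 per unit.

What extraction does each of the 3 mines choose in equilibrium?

A representative mine's profit is π_i = q_i(235.9 − Q) − 15q_i, with Q = q_i + Σ_{j≠i} q_j.
First-order condition: 220.9 − 2q_i − Σ_{j≠i} q_j = 0.
Imposing symmetry (q_j = q for all j) turns Σ_{j≠i} q_j into 2q, so 220.9 = 4q and q = 55.225.

55.225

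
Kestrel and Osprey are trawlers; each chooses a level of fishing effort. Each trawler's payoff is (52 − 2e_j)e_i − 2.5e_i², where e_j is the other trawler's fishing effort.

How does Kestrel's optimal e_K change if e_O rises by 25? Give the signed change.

-10

Kestrel's payoff is (52 − 2e_O)e_K − 2.5e_K².
∂π/∂e_K = 52 − 2e_O − 5e_K = 0, so e_K = 10.4 − 0.4e_O.
The reaction-function slope is −0.4, so a 25-unit rise in e_O moves e_K by −0.4 × 25 = −10. Kestrel's best response falls — the actions are strategic substitutes.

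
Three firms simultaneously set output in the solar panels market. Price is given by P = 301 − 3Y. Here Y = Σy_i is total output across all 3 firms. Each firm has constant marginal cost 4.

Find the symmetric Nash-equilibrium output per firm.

A representative firm's profit is π_i = y_i(301 − 3Y) − 4y_i, with Y = y_i + Σ_{j≠i} y_j.
First-order condition: 297 − 6y_i − 3Σ_{j≠i} y_j = 0.
Imposing symmetry (y_j = y for all j) turns Σ_{j≠i} y_j into 2y, so 297 = 12y and y = 24.75.

24.75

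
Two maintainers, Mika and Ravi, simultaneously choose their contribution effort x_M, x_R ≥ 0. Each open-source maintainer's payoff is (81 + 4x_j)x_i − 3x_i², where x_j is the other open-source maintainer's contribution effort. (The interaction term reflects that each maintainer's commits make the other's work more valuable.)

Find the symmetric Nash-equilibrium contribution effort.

40.5

Mika's payoff is (81 + 4x_R)x_M − 3x_M².
∂π/∂x_M = 81 + 4x_R − 6x_M = 0, so x_M = 13.5 + (2/3)x_R.
Setting x_M = x_R in the reaction function: x_M = 13.5 + (2/3)x_M, so x_M = 13.5 / (1/3) = 40.5.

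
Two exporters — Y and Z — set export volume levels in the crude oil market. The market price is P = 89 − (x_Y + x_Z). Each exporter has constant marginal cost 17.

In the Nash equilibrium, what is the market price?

41

Exporter Y's profit: π = x_Y(89 − (x_Y + x_Z)) − 17x_Y.
∂π/∂x_Y = 72 − 2x_Y − x_Z = 0, so x_Y = 36 − 0.5x_Z.
Setting x_Y = x_Z in the reaction function: x_Y = 36 − 0.5x_Y, so x_Y = 36 / 1.5 = 24.
Equilibrium price: P = 89 − 48 = 41.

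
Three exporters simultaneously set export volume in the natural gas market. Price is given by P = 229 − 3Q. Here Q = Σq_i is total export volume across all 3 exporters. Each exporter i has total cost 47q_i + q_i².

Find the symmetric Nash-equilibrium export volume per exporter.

13

A representative exporter's profit is π_i = q_i(229 − 3Q) − 47q_i − q_i², with Q = q_i + Σ_{j≠i} q_j.
First-order condition: 182 − 8q_i − 3Σ_{j≠i} q_j = 0.
Imposing symmetry (q_j = q for all j) turns Σ_{j≠i} q_j into 2q, so 182 = 14q and q = 13.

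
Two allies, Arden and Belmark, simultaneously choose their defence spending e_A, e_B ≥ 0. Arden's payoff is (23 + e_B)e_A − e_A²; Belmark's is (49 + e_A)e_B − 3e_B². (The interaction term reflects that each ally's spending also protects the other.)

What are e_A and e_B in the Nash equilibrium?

17, 11

Expanding Arden's payoff: 23e_A + e_Be_A − e_A².
∂π/∂e_A = 23 + e_B − 2e_A = 0, so e_A = 11.5 + 0.5e_B.
Likewise for Belmark: e_B = 49/6 + (1/6)e_A.
Substituting the second reaction function into the first: e_A = 11.5 + 0.5(49/6 + (1/6)e_A), which gives (11/12)e_A = 187/12 ⇒ e_A = 17.
Then e_B = 49/6 + (1/6)·17 = 11.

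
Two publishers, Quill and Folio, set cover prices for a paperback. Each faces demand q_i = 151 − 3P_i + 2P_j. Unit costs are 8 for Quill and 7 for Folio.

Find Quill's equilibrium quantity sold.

Quill's profit: π = (P_{Quill} − 8)(151 − 3P_{Quill} + 2P_{Folio}).
∂π/∂P_{Quill} = 175 − 6P_{Quill} + 2P_{Folio} = 0 ⇒ P_{Quill} = 175/6 + (1/3)P_{Folio}.
Similarly P_{Folio} = 86/3 + (1/3)P_{Quill}.
Plugging P_{Folio} into Quill's best response: P_{Quill} = 175/6 + (1/3)(86/3 + (1/3)P_{Quill}) ⇒ (8/9)P_{Quill} = 697/18, so P_{Quill} = 43.5625.
Then P_{Folio} = 86/3 + (1/3)·43.5625 = 43.1875.
q_{Quill} = 151 − 3·43.5625 + 2·43.1875 = 106.6875.

106.6875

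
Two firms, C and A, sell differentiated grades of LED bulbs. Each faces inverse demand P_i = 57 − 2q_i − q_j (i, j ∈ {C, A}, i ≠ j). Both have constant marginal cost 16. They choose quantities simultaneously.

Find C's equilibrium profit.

Firm C's profit: π = q_C(57 − 2q_C − q_A) − 16q_C.
∂π/∂q_C = 41 − 4q_C − q_A = 0 ⇒ q_C = 10.25 − 0.25q_A.
The game is symmetric, so in equilibrium q_A = q_C: the reaction function gives 1.25q_C = 10.25, hence q_C = 8.2.
P_C = 57 − 2·8.2 − 8.2 = 32.4.
Profit = (32.4 − 16)·8.2 = 134.48.

134.48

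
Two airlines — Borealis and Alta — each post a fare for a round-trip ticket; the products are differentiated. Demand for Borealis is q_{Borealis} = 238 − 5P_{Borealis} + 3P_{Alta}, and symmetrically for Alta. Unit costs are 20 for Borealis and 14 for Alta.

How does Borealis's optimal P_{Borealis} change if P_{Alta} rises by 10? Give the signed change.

Borealis's profit: π = (P_{Borealis} − 20)(238 − 5P_{Borealis} + 3P_{Alta}).
∂π/∂P_{Borealis} = 338 − 10P_{Borealis} + 3P_{Alta} = 0 ⇒ P_{Borealis} = 33.8 + 0.3P_{Alta}.
The reaction-function slope is 0.3, so a 10-unit rise in P_{Alta} moves P_{Borealis} by 0.3 × 10 = 3. Borealis's best response rises — the actions are strategic complements.

3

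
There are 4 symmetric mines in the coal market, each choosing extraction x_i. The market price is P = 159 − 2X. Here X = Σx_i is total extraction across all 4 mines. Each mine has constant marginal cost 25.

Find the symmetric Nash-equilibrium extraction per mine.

A representative mine's profit is π_i = x_i(159 − 2X) − 25x_i, with X = x_i + Σ_{j≠i} x_j.
First-order condition: 134 − 4x_i − 2Σ_{j≠i} x_j = 0.
In a symmetric equilibrium every mine chooses the same x, so Σ_{j≠i} x_j = 3x. The condition becomes 134 − 10x = 0, giving x = 134/10 = 13.4.

13.4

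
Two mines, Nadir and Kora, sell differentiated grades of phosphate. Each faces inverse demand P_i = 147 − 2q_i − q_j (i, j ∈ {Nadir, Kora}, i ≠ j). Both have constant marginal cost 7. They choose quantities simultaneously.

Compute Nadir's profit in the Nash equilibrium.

Mine Nadir's profit: π = q_{Nadir}(147 − 2q_{Nadir} − q_{Kora}) − 7q_{Nadir}.
∂π/∂q_{Nadir} = 140 − 4q_{Nadir} − q_{Kora} = 0 ⇒ q_{Nadir} = 35 − 0.25q_{Kora}.
Setting q_{Nadir} = q_{Kora} in the reaction function: q_{Nadir} = 35 − 0.25q_{Nadir}, so q_{Nadir} = 35 / 1.25 = 28.
P_{Nadir} = 147 − 2·28 − 28 = 63.
Profit = (63 − 7)·28 = 1568.

1568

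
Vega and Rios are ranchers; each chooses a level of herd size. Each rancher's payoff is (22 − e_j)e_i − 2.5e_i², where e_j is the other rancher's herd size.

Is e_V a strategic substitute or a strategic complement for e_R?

Vega's payoff is (22 − e_R)e_V − 2.5e_V².
∂π/∂e_V = 22 − e_R − 5e_V = 0, so e_V = 4.4 − 0.2e_R.
The best-response slope de_V/de_R = −0.2 < 0: the reaction function is downward-sloping, so the choices are strategic substitutes.

strategic substitutes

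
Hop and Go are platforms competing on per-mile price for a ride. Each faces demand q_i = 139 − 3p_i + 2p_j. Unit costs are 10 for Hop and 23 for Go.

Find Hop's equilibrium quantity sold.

104.0625

Hop's profit: π = (p_{Hop} − 10)(139 − 3p_{Hop} + 2p_{Go}).
∂π/∂p_{Hop} = 169 − 6p_{Hop} + 2p_{Go} = 0 ⇒ p_{Hop} = 169/6 + (1/3)p_{Go}.
Similarly p_{Go} = 104/3 + (1/3)p_{Hop}.
Plugging p_{Go} into Hop's best response: p_{Hop} = 169/6 + (1/3)(104/3 + (1/3)p_{Hop}) ⇒ (8/9)p_{Hop} = 715/18, so p_{Hop} = 44.6875.
Then p_{Go} = 104/3 + (1/3)·44.6875 = 49.5625.
q_{Hop} = 139 − 3·44.6875 + 2·49.5625 = 104.0625.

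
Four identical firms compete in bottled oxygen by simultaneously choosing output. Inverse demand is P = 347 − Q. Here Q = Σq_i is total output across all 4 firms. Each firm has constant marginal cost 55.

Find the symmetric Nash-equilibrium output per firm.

58.4

A representative firm's profit is π_i = q_i(347 − Q) − 55q_i, with Q = q_i + Σ_{j≠i} q_j.
First-order condition: 292 − 2q_i − Σ_{j≠i} q_j = 0.
Imposing symmetry (q_j = q for all j) turns Σ_{j≠i} q_j into 3q, so 292 = 5q and q = 58.4.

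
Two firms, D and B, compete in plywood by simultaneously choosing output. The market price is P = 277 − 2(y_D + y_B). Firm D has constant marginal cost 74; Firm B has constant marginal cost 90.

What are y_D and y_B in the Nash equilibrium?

Firm D's profit: π = y_D(277 − 2(y_D + y_B)) − 74y_D.
∂π/∂y_D = 203 − 4y_D − 2y_B = 0, so y_D = 50.75 − 0.5y_B.
By the same steps for B: y_B = 46.75 − 0.5y_D.
Substituting the second reaction function into the first: y_D = 50.75 − 0.5(46.75 − 0.5y_D), which gives 0.75y_D = 27.375 ⇒ y_D = 36.5.
Then y_B = 46.75 − 0.5·36.5 = 28.5.

36.5, 28.5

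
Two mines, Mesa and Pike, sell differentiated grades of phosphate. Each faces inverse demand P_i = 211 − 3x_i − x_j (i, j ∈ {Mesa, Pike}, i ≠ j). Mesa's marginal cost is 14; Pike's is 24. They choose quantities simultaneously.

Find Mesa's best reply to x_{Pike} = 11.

31

Mine Mesa's profit: π = x_{Mesa}(211 − 3x_{Mesa} − x_{Pike}) − 14x_{Mesa}.
∂π/∂x_{Mesa} = 197 − 6x_{Mesa} − x_{Pike} = 0 ⇒ x_{Mesa} = 197/6 − (1/6)x_{Pike}.
At x_{Pike} = 11: x_{Mesa} = 197/6 − (1/6)·11 = 31.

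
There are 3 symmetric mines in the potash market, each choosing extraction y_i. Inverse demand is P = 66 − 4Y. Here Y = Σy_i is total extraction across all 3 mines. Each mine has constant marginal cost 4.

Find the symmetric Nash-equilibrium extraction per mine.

A representative mine's profit is π_i = y_i(66 − 4Y) − 4y_i, with Y = y_i + Σ_{j≠i} y_j.
First-order condition: 62 − 8y_i − 4Σ_{j≠i} y_j = 0.
Imposing symmetry (y_j = y for all j) turns Σ_{j≠i} y_j into 2y, so 62 = 16y and y = 3.875.

3.875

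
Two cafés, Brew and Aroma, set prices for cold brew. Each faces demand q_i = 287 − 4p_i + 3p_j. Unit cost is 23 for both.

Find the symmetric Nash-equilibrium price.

75.8

Brew's profit: π = (p_{Brew} − 23)(287 − 4p_{Brew} + 3p_{Aroma}).
∂π/∂p_{Brew} = 379 − 8p_{Brew} + 3p_{Aroma} = 0 ⇒ p_{Brew} = 47.375 + 0.375p_{Aroma}.
By symmetry p_{Aroma} = p_{Brew}; substituting into the reaction function, 0.625p_{Brew} = 47.375 and p_{Brew} = 75.8.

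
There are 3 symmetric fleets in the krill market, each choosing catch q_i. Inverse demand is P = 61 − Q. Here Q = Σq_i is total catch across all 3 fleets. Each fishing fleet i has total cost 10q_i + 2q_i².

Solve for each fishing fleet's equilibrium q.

6.375

A representative fishing fleet's profit is π_i = q_i(61 − Q) − 10q_i − 2q_i², with Q = q_i + Σ_{j≠i} q_j.
First-order condition: 51 − 6q_i − Σ_{j≠i} q_j = 0.
Imposing symmetry (q_j = q for all j) turns Σ_{j≠i} q_j into 2q, so 51 = 8q and q = 6.375.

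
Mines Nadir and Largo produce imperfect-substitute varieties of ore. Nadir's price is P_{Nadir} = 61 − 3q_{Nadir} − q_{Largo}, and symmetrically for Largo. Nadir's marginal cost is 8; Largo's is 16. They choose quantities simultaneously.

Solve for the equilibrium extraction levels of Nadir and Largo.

7.8, 6.2

Mine Nadir's profit: π = q_{Nadir}(61 − 3q_{Nadir} − q_{Largo}) − 8q_{Nadir}.
∂π/∂q_{Nadir} = 53 − 6q_{Nadir} − q_{Largo} = 0 ⇒ q_{Nadir} = 53/6 − (1/6)q_{Largo}.
Similarly q_{Largo} = 7.5 − (1/6)q_{Nadir}.
Substituting the second reaction function into the first: q_{Nadir} = 53/6 − (1/6)(7.5 − (1/6)q_{Nadir}), which gives (35/36)q_{Nadir} = 91/12 ⇒ q_{Nadir} = 7.8.
Then q_{Largo} = 7.5 − (1/6)·7.8 = 6.2.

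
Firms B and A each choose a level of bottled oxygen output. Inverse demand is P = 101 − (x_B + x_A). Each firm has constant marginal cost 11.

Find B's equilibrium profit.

900

Firm B's profit: π = x_B(101 − (x_B + x_A)) − 11x_B.
∂π/∂x_B = 90 − 2x_B − x_A = 0, so x_B = 45 − 0.5x_A.
Setting x_B = x_A in the reaction function: x_B = 45 − 0.5x_B, so x_B = 45 / 1.5 = 30.
Price P = 101 − 60 = 41.
B's profit: (41 − 11)·30 = 900.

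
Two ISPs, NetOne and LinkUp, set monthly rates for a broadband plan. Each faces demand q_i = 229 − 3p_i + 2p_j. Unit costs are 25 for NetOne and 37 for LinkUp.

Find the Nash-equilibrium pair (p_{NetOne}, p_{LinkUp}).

78.25, 82.75

NetOne's profit: π = (p_{NetOne} − 25)(229 − 3p_{NetOne} + 2p_{LinkUp}).
∂π/∂p_{NetOne} = 304 − 6p_{NetOne} + 2p_{LinkUp} = 0 ⇒ p_{NetOne} = 152/3 + (1/3)p_{LinkUp}.
Similarly p_{LinkUp} = 170/3 + (1/3)p_{NetOne}.
Solving the two reaction functions simultaneously: (1 − (1/3)(1/3))p_{NetOne} = 152/3 + (1/3)·(170/3), so (8/9)p_{NetOne} = 626/9 and p_{NetOne} = 78.25.
Then p_{LinkUp} = 170/3 + (1/3)·78.25 = 82.75.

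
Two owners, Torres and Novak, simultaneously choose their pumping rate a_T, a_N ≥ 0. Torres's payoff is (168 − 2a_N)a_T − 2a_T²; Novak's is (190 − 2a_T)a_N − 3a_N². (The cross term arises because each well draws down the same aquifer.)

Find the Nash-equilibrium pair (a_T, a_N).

31.4, 21.2

Expanding Torres's payoff: 168a_T − 2a_Na_T − 2a_T².
∂π/∂a_T = 168 − 2a_N − 4a_T = 0, so a_T = 42 − 0.5a_N.
Likewise for Novak: a_N = 95/3 − (1/3)a_T.
Plugging a_N into Torres's best response: a_T = 42 − 0.5(95/3 − (1/3)a_T) ⇒ (5/6)a_T = 157/6, so a_T = 31.4.
Then a_N = 95/3 − (1/3)·31.4 = 21.2.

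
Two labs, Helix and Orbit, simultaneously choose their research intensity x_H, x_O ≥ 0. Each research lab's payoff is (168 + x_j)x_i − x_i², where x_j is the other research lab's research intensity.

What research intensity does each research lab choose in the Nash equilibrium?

Helix's payoff is (168 + x_O)x_H − x_H².
∂π/∂x_H = 168 + x_O − 2x_H = 0, so x_H = 84 + 0.5x_O.
The game is symmetric, so in equilibrium x_O = x_H: the reaction function gives 0.5x_H = 84, hence x_H = 168.

168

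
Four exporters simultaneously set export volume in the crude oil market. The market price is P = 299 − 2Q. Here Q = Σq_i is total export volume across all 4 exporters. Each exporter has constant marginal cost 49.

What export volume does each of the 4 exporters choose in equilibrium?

A representative exporter's profit is π_i = q_i(299 − 2Q) − 49q_i, with Q = q_i + Σ_{j≠i} q_j.
First-order condition: 250 − 4q_i − 2Σ_{j≠i} q_j = 0.
With identical exporters, set every q_j = q: then 250 − 4q − 6q = 0, i.e. q = 250/10 = 25.

25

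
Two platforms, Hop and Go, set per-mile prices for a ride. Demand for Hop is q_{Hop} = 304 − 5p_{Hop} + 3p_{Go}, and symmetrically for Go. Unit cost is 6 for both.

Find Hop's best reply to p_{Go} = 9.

Hop's profit: π = (p_{Hop} − 6)(304 − 5p_{Hop} + 3p_{Go}).
∂π/∂p_{Hop} = 334 − 10p_{Hop} + 3p_{Go} = 0 ⇒ p_{Hop} = 33.4 + 0.3p_{Go}.
At p_{Go} = 9: p_{Hop} = 33.4 + 0.3·9 = 36.1.

36.1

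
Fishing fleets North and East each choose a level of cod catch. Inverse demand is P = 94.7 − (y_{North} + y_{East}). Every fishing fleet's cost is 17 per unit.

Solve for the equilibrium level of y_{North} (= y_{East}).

Fishing fleet North's profit: π = y_{North}(94.7 − (y_{North} + y_{East})) − 17y_{North}.
∂π/∂y_{North} = 77.7 − 2y_{North} − y_{East} = 0, so y_{North} = 38.85 − 0.5y_{East}.
Setting y_{North} = y_{East} in the reaction function: y_{North} = 38.85 − 0.5y_{North}, so y_{North} = 38.85 / 1.5 = 25.9.

25.9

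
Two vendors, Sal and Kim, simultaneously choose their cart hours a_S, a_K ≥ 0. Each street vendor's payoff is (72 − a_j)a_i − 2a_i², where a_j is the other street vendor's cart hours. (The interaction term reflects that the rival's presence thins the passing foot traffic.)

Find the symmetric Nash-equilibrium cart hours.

Sal's payoff is (72 − a_K)a_S − 2a_S².
∂π/∂a_S = 72 − a_K − 4a_S = 0, so a_S = 18 − 0.25a_K.
The game is symmetric, so in equilibrium a_K = a_S: the reaction function gives 1.25a_S = 18, hence a_S = 14.4.

14.4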